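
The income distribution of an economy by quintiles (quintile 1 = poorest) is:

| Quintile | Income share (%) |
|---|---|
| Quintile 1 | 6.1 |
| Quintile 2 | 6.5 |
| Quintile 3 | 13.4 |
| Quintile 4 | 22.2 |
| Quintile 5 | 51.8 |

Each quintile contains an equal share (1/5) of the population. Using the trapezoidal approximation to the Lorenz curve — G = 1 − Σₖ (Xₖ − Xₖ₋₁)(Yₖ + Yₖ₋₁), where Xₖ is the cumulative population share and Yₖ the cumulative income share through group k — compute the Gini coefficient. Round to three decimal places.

Cumulative income shares Yₖ: 0.0610, 0.1260, 0.2600, 0.4820, 1.0000
Σ (Xₖ−Xₖ₋₁)(Yₖ+Yₖ₋₁) = (1/5)(0.0610+0.0000) + (1/5)(0.1260+0.0610) + (1/5)(0.2600+0.1260) + (1/5)(0.4820+0.2600) + (1/5)(1.0000+0.4820)
  = 0.0122 + 0.0374 + 0.0772 + 0.1484 + 0.2964 = 0.5716
G = 1 − 0.5716 = 0.4284

0.428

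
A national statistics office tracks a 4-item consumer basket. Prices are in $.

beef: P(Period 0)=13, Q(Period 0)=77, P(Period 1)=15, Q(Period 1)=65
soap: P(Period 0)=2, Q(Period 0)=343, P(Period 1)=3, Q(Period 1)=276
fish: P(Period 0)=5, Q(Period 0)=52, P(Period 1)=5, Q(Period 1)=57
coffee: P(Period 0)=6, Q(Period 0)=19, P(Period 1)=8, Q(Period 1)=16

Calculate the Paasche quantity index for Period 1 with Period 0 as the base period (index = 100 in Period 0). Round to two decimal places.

Paasche quantity index uses current-period prices as weights.
ΣP(Period 1)·Q(Period 1) = 15×65 + 3×276 + 5×57 + 8×16 = 975 + 828 + 285 + 128 = 2216
ΣP(Period 1)·Q(Period 0) = 15×77 + 3×343 + 5×52 + 8×19 = 1155 + 1029 + 260 + 152 = 2596
Index = 2216 / 2596 × 100 = 85.3621

85.36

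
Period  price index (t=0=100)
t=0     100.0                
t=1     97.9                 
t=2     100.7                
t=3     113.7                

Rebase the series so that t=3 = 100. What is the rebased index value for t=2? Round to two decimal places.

88.57

Rebased(t=2) = 100.7 / 113.7 × 100 = 88.5664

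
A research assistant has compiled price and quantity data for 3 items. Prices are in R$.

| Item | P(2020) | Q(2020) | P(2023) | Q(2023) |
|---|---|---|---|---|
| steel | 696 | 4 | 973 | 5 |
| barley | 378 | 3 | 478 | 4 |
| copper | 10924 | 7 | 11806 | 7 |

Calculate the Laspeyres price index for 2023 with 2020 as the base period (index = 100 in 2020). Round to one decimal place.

109.4

Laspeyres price index uses base-period quantities as weights.
ΣP(2023)·Q(2020) = 973×4 + 478×3 + 11806×7 = 3892 + 1434 + 82642 = 87968
ΣP(2020)·Q(2020) = 696×4 + 378×3 + 10924×7 = 2784 + 1134 + 76468 = 80386
Index = 87968 / 80386 × 100 = 109.4320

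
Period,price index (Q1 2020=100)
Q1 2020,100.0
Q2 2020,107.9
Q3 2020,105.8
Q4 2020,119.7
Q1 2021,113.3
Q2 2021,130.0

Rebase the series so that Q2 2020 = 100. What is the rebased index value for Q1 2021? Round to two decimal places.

Rebased(Q1 2021) = 113.3 / 107.9 × 100 = 105.0046

105.00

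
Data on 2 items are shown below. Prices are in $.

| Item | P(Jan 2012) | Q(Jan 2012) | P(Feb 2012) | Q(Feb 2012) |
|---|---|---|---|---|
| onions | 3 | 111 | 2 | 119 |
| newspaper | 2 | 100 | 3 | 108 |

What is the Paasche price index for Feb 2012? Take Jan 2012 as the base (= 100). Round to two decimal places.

Paasche price index uses current-period quantities as weights.
ΣP(Feb 2012)·Q(Feb 2012) = 2×119 + 3×108 = 238 + 324 = 562
ΣP(Jan 2012)·Q(Feb 2012) = 3×119 + 2×108 = 357 + 216 = 573
Index = 562 / 573 × 100 = 98.0803

98.08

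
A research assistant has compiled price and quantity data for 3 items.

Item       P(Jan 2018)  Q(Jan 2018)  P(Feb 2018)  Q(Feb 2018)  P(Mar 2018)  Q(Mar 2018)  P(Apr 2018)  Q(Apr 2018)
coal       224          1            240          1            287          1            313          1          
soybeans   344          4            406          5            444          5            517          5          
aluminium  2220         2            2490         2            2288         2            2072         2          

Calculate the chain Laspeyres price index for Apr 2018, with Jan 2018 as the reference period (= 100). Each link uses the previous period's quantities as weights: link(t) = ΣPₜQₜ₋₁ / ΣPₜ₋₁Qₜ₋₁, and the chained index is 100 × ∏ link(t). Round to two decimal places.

110.06

Link Jan 2018→Feb 2018:
ΣP(Feb 2018)Q(Jan 2018) = 240×1 + 406×4 + 2490×2 = 240 + 1624 + 4980 = 6844
ΣP(Jan 2018)Q(Jan 2018) = 224×1 + 344×4 + 2220×2 = 224 + 1376 + 4440 = 6040
link = 6844/6040 = 1.133113
Link Feb 2018→Mar 2018:
ΣP(Mar 2018)Q(Feb 2018) = 287×1 + 444×5 + 2288×2 = 287 + 2220 + 4576 = 7083
ΣP(Feb 2018)Q(Feb 2018) = 240×1 + 406×5 + 2490×2 = 240 + 2030 + 4980 = 7250
link = 7083/7250 = 0.976966
Link Mar 2018→Apr 2018:
ΣP(Apr 2018)Q(Mar 2018) = 313×1 + 517×5 + 2072×2 = 313 + 2585 + 4144 = 7042
ΣP(Mar 2018)Q(Mar 2018) = 287×1 + 444×5 + 2288×2 = 287 + 2220 + 4576 = 7083
link = 7042/7083 = 0.994211
Chained index = 100 × 1.133113 × 0.976966 × 0.994211 = 110.0604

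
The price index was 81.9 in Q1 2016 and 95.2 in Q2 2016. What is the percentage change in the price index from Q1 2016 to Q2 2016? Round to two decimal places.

Change = (95.2 − 81.9) / 81.9 × 100
       = 13.3 / 81.9 × 100 = 16.2393%

16.24%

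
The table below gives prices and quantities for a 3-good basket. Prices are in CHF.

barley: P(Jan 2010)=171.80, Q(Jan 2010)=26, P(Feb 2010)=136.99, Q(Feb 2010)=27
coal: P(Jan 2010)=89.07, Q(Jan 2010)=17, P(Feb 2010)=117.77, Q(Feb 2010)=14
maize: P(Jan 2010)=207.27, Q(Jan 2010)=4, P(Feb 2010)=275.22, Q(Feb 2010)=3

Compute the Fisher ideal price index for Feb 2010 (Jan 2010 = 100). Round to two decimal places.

96.35

Laspeyres component (base-period weights):
ΣP(Feb 2010)Q(Jan 2010) = 136.99×26 + 117.77×17 + 275.22×4 = 3561.74 + 2002.09 + 1100.88 = 6664.71
ΣP(Jan 2010)Q(Jan 2010) = 171.80×26 + 89.07×17 + 207.27×4 = 4466.8 + 1514.19 + 829.08 = 6810.07
L = 6664.71 / 6810.07 × 100 = 97.8655
Paasche component (current-period weights):
ΣP(Feb 2010)Q(Feb 2010) = 136.99×27 + 117.77×14 + 275.22×3 = 3698.73 + 1648.78 + 825.66 = 6173.17
ΣP(Jan 2010)Q(Feb 2010) = 171.80×27 + 89.07×14 + 207.27×3 = 4638.6 + 1246.98 + 621.81 = 6507.39
P = 6173.17 / 6507.39 × 100 = 94.8640
Fisher = √(L × P) = √(97.8655 × 94.8640) = 96.3531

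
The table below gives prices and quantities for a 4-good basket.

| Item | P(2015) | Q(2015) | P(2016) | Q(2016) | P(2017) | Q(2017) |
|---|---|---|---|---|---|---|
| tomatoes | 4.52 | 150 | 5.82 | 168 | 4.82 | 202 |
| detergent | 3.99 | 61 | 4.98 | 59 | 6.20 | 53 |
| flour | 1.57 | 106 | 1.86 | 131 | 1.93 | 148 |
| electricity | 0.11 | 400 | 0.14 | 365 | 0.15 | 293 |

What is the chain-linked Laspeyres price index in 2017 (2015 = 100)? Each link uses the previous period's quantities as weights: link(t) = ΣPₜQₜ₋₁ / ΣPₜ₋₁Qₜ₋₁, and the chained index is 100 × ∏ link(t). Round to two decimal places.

119.63

Link 2015→2016:
ΣP(2016)Q(2015) = 5.82×150 + 4.98×61 + 1.86×106 + 0.14×400 = 873 + 303.78 + 197.16 + 56 = 1429.94
ΣP(2015)Q(2015) = 4.52×150 + 3.99×61 + 1.57×106 + 0.11×400 = 678 + 243.39 + 166.42 + 44 = 1131.81
link = 1429.94/1131.81 = 1.263410
Link 2016→2017:
ΣP(2017)Q(2016) = 4.82×168 + 6.20×59 + 1.93×131 + 0.15×365 = 809.76 + 365.8 + 252.83 + 54.75 = 1483.14
ΣP(2016)Q(2016) = 5.82×168 + 4.98×59 + 1.86×131 + 0.14×365 = 977.76 + 293.82 + 243.66 + 51.1 = 1566.34
link = 1483.14/1566.34 = 0.946883
Chained index = 100 × 1.263410 × 0.946883 = 119.6301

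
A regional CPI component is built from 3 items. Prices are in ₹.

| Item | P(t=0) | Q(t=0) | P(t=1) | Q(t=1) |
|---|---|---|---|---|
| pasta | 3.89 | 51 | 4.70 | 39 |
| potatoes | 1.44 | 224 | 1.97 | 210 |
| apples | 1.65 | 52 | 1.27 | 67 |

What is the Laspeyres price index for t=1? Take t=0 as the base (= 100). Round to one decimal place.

123.1

Laspeyres price index uses base-period quantities as weights.
ΣP(t=1)·Q(t=0) = 4.70×51 + 1.97×224 + 1.27×52 = 239.7 + 441.28 + 66.04 = 747.02
ΣP(t=0)·Q(t=0) = 3.89×51 + 1.44×224 + 1.65×52 = 198.39 + 322.56 + 85.8 = 606.75
Index = 747.02 / 606.75 × 100 = 123.1183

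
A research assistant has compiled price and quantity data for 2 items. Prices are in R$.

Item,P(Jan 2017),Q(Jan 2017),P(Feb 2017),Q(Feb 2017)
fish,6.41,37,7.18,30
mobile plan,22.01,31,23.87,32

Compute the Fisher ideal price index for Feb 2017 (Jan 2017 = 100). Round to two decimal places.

109.29

Laspeyres component (base-period weights):
ΣP(Feb 2017)Q(Jan 2017) = 7.18×37 + 23.87×31 = 265.66 + 739.97 = 1005.63
ΣP(Jan 2017)Q(Jan 2017) = 6.41×37 + 22.01×31 = 237.17 + 682.31 = 919.48
L = 1005.63 / 919.48 × 100 = 109.3694
Paasche component (current-period weights):
ΣP(Feb 2017)Q(Feb 2017) = 7.18×30 + 23.87×32 = 215.4 + 763.84 = 979.24
ΣP(Jan 2017)Q(Feb 2017) = 6.41×30 + 22.01×32 = 192.3 + 704.32 = 896.62
P = 979.24 / 896.62 × 100 = 109.2146
Fisher = √(L × P) = √(109.3694 × 109.2146) = 109.2920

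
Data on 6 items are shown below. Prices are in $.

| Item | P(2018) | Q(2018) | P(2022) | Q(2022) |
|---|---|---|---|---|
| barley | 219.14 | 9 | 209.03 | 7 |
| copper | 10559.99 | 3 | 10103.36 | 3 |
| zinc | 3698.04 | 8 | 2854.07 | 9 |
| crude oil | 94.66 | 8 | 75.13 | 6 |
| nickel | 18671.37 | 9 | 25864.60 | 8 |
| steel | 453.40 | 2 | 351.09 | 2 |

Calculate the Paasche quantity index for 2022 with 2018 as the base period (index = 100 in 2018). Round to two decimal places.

Paasche quantity index uses current-period prices as weights.
ΣP(2022)·Q(2022) = 209.03×7 + 10103.36×3 + 2854.07×9 + 75.13×6 + 25864.60×8 + 351.09×2 = 1463.21 + 30310.08 + 25686.63 + 450.78 + 206916.8 + 702.18 = 265529.68
ΣP(2022)·Q(2018) = 209.03×9 + 10103.36×3 + 2854.07×8 + 75.13×8 + 25864.60×9 + 351.09×2 = 1881.27 + 30310.08 + 22832.56 + 601.04 + 232781.4 + 702.18 = 289108.53
Index = 265529.68 / 289108.53 × 100 = 91.8443

91.84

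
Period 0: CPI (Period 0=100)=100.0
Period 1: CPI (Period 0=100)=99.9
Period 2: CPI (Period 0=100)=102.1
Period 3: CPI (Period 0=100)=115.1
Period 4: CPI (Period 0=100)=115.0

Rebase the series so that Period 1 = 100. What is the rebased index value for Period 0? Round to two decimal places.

100.10

Rebased(Period 0) = 100.0 / 99.9 × 100 = 100.1001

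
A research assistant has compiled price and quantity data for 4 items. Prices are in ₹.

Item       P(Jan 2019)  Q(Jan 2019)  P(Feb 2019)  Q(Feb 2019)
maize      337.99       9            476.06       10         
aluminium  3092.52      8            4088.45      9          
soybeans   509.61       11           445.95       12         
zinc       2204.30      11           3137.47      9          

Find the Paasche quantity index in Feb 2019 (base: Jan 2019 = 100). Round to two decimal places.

Paasche quantity index uses current-period prices as weights.
ΣP(Feb 2019)·Q(Feb 2019) = 476.06×10 + 4088.45×9 + 445.95×12 + 3137.47×9 = 4760.6 + 36796.05 + 5351.4 + 28237.23 = 75145.28
ΣP(Feb 2019)·Q(Jan 2019) = 476.06×9 + 4088.45×8 + 445.95×11 + 3137.47×11 = 4284.54 + 32707.6 + 4905.45 + 34512.17 = 76409.76
Index = 75145.28 / 76409.76 × 100 = 98.3451

98.35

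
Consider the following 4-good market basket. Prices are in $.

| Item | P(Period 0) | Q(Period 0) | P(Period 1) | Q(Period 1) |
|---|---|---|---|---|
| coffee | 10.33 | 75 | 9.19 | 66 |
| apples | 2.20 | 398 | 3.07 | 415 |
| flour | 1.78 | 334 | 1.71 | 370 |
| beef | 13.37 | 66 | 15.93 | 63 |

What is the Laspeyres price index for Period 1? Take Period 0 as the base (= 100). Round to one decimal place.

Laspeyres price index uses base-period quantities as weights.
ΣP(Period 1)·Q(Period 0) = 9.19×75 + 3.07×398 + 1.71×334 + 15.93×66 = 689.25 + 1221.86 + 571.14 + 1051.38 = 3533.63
ΣP(Period 0)·Q(Period 0) = 10.33×75 + 2.20×398 + 1.78×334 + 13.37×66 = 774.75 + 875.6 + 594.52 + 882.42 = 3127.29
Index = 3533.63 / 3127.29 × 100 = 112.9934

113.0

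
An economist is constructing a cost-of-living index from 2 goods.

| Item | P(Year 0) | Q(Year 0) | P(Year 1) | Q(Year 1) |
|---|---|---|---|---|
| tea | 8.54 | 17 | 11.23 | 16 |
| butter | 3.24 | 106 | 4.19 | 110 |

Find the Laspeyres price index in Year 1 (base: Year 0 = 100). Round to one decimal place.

130.0

Laspeyres price index uses base-period quantities as weights.
ΣP(Year 1)·Q(Year 0) = 11.23×17 + 4.19×106 = 190.91 + 444.14 = 635.05
ΣP(Year 0)·Q(Year 0) = 8.54×17 + 3.24×106 = 145.18 + 343.44 = 488.62
Index = 635.05 / 488.62 × 100 = 129.9681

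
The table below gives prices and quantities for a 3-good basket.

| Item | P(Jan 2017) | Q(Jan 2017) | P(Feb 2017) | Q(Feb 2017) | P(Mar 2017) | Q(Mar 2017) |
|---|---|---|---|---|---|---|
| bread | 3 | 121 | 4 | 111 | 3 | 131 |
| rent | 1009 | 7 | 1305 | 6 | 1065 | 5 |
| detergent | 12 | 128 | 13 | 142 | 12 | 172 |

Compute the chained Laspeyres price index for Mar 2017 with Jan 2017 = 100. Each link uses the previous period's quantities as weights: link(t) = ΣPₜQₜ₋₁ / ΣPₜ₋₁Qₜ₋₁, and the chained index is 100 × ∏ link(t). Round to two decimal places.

104.84

Link Jan 2017→Feb 2017:
ΣP(Feb 2017)Q(Jan 2017) = 4×121 + 1305×7 + 13×128 = 484 + 9135 + 1664 = 11283
ΣP(Jan 2017)Q(Jan 2017) = 3×121 + 1009×7 + 12×128 = 363 + 7063 + 1536 = 8962
link = 11283/8962 = 1.258982
Link Feb 2017→Mar 2017:
ΣP(Mar 2017)Q(Feb 2017) = 3×111 + 1065×6 + 12×142 = 333 + 6390 + 1704 = 8427
ΣP(Feb 2017)Q(Feb 2017) = 4×111 + 1305×6 + 13×142 = 444 + 7830 + 1846 = 10120
link = 8427/10120 = 0.832708
Chained index = 100 × 1.258982 × 0.832708 = 104.8364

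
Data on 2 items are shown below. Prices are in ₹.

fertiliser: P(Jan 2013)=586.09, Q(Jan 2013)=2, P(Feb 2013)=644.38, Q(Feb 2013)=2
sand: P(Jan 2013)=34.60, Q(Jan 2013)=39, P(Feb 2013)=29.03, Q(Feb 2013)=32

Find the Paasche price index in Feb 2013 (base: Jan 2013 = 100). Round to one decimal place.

97.3

Paasche price index uses current-period quantities as weights.
ΣP(Feb 2013)·Q(Feb 2013) = 644.38×2 + 29.03×32 = 1288.76 + 928.96 = 2217.72
ΣP(Jan 2013)·Q(Feb 2013) = 586.09×2 + 34.60×32 = 1172.18 + 1107.2 = 2279.38
Index = 2217.72 / 2279.38 × 100 = 97.2949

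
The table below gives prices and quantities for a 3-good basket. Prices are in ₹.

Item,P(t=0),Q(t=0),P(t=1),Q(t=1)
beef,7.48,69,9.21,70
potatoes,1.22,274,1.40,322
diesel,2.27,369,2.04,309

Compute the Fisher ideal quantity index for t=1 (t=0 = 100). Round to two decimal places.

Laspeyres component (base-period weights):
ΣP(t=0)Q(t=1) = 7.48×70 + 1.22×322 + 2.27×309 = 523.6 + 392.84 + 701.43 = 1617.87
ΣP(t=0)Q(t=0) = 7.48×69 + 1.22×274 + 2.27×369 = 516.12 + 334.28 + 837.63 = 1688.03
L = 1617.87 / 1688.03 × 100 = 95.8437
Paasche component (current-period weights):
ΣP(t=1)Q(t=1) = 9.21×70 + 1.40×322 + 2.04×309 = 644.7 + 450.8 + 630.36 = 1725.86
ΣP(t=1)Q(t=0) = 9.21×69 + 1.40×274 + 2.04×369 = 635.49 + 383.6 + 752.76 = 1771.85
P = 1725.86 / 1771.85 × 100 = 97.4044
Fisher = √(L × P) = √(95.8437 × 97.4044) = 96.6209

96.62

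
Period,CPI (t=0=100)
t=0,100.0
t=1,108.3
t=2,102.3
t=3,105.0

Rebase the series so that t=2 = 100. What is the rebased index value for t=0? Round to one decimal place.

97.8

Rebased(t=0) = 100.0 / 102.3 × 100 = 97.7517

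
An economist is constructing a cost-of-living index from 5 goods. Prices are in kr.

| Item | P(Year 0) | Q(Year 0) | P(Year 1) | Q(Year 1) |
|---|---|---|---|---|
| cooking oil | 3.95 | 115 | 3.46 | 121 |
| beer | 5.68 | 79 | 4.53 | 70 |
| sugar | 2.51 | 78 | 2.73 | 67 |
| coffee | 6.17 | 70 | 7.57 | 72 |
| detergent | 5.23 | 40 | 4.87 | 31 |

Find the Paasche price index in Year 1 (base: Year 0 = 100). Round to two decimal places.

97.85

Paasche price index uses current-period quantities as weights.
ΣP(Year 1)·Q(Year 1) = 3.46×121 + 4.53×70 + 2.73×67 + 7.57×72 + 4.87×31 = 418.66 + 317.1 + 182.91 + 545.04 + 150.97 = 1614.68
ΣP(Year 0)·Q(Year 1) = 3.95×121 + 5.68×70 + 2.51×67 + 6.17×72 + 5.23×31 = 477.95 + 397.6 + 168.17 + 444.24 + 162.13 = 1650.09
Index = 1614.68 / 1650.09 × 100 = 97.8541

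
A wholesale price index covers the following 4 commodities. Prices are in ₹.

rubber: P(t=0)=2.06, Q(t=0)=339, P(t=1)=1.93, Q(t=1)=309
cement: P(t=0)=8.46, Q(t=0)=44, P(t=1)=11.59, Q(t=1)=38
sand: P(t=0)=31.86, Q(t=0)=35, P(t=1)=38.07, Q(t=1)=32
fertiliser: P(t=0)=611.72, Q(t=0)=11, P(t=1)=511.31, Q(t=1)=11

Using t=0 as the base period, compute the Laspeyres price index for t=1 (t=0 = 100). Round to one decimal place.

Laspeyres price index uses base-period quantities as weights.
ΣP(t=1)·Q(t=0) = 1.93×339 + 11.59×44 + 38.07×35 + 511.31×11 = 654.27 + 509.96 + 1332.45 + 5624.41 = 8121.09
ΣP(t=0)·Q(t=0) = 2.06×339 + 8.46×44 + 31.86×35 + 611.72×11 = 698.34 + 372.24 + 1115.1 + 6728.92 = 8914.6
Index = 8121.09 / 8914.6 × 100 = 91.0988

91.1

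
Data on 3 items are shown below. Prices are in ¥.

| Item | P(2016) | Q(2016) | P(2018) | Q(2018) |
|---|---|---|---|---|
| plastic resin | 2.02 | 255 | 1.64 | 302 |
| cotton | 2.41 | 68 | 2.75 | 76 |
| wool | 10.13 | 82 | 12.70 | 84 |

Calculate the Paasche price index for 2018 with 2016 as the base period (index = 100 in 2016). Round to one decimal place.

107.7

Paasche price index uses current-period quantities as weights.
ΣP(2018)·Q(2018) = 1.64×302 + 2.75×76 + 12.70×84 = 495.28 + 209 + 1066.8 = 1771.08
ΣP(2016)·Q(2018) = 2.02×302 + 2.41×76 + 10.13×84 = 610.04 + 183.16 + 850.92 = 1644.12
Index = 1771.08 / 1644.12 × 100 = 107.7221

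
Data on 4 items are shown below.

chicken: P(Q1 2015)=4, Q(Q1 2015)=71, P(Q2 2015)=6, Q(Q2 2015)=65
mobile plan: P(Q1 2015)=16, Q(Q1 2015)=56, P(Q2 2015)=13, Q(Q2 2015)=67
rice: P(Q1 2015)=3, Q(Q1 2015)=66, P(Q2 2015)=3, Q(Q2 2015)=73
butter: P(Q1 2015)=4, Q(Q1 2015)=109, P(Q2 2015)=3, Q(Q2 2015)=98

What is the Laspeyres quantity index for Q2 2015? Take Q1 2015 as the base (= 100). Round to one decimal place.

Laspeyres quantity index uses base-period prices as weights.
ΣP(Q1 2015)·Q(Q2 2015) = 4×65 + 16×67 + 3×73 + 4×98 = 260 + 1072 + 219 + 392 = 1943
ΣP(Q1 2015)·Q(Q1 2015) = 4×71 + 16×56 + 3×66 + 4×109 = 284 + 896 + 198 + 436 = 1814
Index = 1943 / 1814 × 100 = 107.1114

107.1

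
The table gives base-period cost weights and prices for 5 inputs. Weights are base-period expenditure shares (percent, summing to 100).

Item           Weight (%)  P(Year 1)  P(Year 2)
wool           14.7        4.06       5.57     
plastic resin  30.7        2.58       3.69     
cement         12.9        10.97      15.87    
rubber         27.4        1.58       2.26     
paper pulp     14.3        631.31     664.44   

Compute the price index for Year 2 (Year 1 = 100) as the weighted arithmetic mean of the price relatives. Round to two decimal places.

136.98

wool: 14.7 × (5.57/4.06) = 14.7 × 1.371921 = 20.1672
plastic resin: 30.7 × (3.69/2.58) = 30.7 × 1.430233 = 43.9081
cement: 12.9 × (15.87/10.97) = 12.9 × 1.446673 = 18.6621
rubber: 27.4 × (2.26/1.58) = 27.4 × 1.430380 = 39.1924
paper pulp: 14.3 × (664.44/631.31) = 14.3 × 1.052478 = 15.0504
Index = Σ wᵢ·(p₁ᵢ/p₀ᵢ) = 20.1672 + 43.9081 + 18.6621 + 39.1924 + 15.0504 = 136.9803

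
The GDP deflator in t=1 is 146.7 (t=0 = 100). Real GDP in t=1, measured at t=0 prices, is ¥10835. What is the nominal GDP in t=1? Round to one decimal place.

15894.9

Nominal = Real × (Index/100) = 10835 × (146.7/100)
        = 10835 × 1.467 = 15894.9450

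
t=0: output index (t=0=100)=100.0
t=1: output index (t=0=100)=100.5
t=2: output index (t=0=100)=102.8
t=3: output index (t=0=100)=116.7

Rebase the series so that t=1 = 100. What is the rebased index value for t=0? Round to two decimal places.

99.50

Rebased(t=0) = 100.0 / 100.5 × 100 = 99.5025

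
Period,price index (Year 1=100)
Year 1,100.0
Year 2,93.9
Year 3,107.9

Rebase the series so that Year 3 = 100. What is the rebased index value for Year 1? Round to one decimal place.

Rebased(Year 1) = 100.0 / 107.9 × 100 = 92.6784

92.7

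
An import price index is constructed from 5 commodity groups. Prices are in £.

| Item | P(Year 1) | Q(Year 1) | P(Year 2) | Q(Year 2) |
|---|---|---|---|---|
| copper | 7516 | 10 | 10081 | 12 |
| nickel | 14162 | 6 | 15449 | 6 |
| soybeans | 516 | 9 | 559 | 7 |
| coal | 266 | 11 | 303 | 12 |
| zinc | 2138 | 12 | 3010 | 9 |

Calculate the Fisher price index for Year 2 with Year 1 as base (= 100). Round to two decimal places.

123.24

Laspeyres component (base-period weights):
ΣP(Year 2)Q(Year 1) = 10081×10 + 15449×6 + 559×9 + 303×11 + 3010×12 = 100810 + 92694 + 5031 + 3333 + 36120 = 237988
ΣP(Year 1)Q(Year 1) = 7516×10 + 14162×6 + 516×9 + 266×11 + 2138×12 = 75160 + 84972 + 4644 + 2926 + 25656 = 193358
L = 237988 / 193358 × 100 = 123.0815
Paasche component (current-period weights):
ΣP(Year 2)Q(Year 2) = 10081×12 + 15449×6 + 559×7 + 303×12 + 3010×9 = 120972 + 92694 + 3913 + 3636 + 27090 = 248305
ΣP(Year 1)Q(Year 2) = 7516×12 + 14162×6 + 516×7 + 266×12 + 2138×9 = 90192 + 84972 + 3612 + 3192 + 19242 = 201210
P = 248305 / 201210 × 100 = 123.4059
Fisher = √(L × P) = √(123.0815 × 123.4059) = 123.2436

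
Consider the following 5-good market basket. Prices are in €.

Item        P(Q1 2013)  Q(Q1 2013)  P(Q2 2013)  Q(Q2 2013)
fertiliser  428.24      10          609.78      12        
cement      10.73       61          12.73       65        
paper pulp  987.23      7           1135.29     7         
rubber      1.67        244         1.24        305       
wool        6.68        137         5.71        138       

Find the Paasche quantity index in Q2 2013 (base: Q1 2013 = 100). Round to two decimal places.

Paasche quantity index uses current-period prices as weights.
ΣP(Q2 2013)·Q(Q2 2013) = 609.78×12 + 12.73×65 + 1135.29×7 + 1.24×305 + 5.71×138 = 7317.36 + 827.45 + 7947.03 + 378.2 + 787.98 = 17258.02
ΣP(Q2 2013)·Q(Q1 2013) = 609.78×10 + 12.73×61 + 1135.29×7 + 1.24×244 + 5.71×137 = 6097.8 + 776.53 + 7947.03 + 302.56 + 782.27 = 15906.19
Index = 17258.02 / 15906.19 × 100 = 108.4988

108.50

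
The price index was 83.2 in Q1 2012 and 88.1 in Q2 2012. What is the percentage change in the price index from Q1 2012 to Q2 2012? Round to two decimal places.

5.89%

Change = (88.1 − 83.2) / 83.2 × 100
       = 4.9 / 83.2 × 100 = 5.8894%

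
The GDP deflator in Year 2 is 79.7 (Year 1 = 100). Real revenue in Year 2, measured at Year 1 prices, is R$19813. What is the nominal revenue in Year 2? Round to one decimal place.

15791.0

Nominal = Real × (Index/100) = 19813 × (79.7/100)
        = 19813 × 0.797 = 15790.9610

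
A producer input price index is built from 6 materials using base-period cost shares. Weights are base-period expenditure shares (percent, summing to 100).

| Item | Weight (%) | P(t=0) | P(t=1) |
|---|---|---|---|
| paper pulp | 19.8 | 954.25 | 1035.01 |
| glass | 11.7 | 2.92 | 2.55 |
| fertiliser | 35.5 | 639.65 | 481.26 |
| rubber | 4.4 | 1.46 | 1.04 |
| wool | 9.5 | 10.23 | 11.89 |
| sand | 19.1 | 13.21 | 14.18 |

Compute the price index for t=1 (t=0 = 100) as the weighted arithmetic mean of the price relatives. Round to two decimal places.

93.08

paper pulp: 19.8 × (1035.01/954.25) = 19.8 × 1.084632 = 21.4757
glass: 11.7 × (2.55/2.92) = 11.7 × 0.873288 = 10.2175
fertiliser: 35.5 × (481.26/639.65) = 35.5 × 0.752380 = 26.7095
rubber: 4.4 × (1.04/1.46) = 4.4 × 0.712329 = 3.1342
wool: 9.5 × (11.89/10.23) = 9.5 × 1.162268 = 11.0415
sand: 19.1 × (14.18/13.21) = 19.1 × 1.073429 = 20.5025
Index = Σ wᵢ·(p₁ᵢ/p₀ᵢ) = 21.4757 + 10.2175 + 26.7095 + 3.1342 + 11.0415 + 20.5025 = 93.0810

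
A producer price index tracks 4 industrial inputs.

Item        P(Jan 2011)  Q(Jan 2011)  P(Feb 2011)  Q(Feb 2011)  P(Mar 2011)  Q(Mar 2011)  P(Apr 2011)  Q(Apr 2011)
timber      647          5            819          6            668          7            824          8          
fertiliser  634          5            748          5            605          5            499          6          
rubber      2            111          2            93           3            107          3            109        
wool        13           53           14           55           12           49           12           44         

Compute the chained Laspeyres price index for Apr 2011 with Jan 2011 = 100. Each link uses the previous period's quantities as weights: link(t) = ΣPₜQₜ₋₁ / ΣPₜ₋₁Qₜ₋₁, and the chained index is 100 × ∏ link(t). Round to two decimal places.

Link Jan 2011→Feb 2011:
ΣP(Feb 2011)Q(Jan 2011) = 819×5 + 748×5 + 2×111 + 14×53 = 4095 + 3740 + 222 + 742 = 8799
ΣP(Jan 2011)Q(Jan 2011) = 647×5 + 634×5 + 2×111 + 13×53 = 3235 + 3170 + 222 + 689 = 7316
link = 8799/7316 = 1.202706
Link Feb 2011→Mar 2011:
ΣP(Mar 2011)Q(Feb 2011) = 668×6 + 605×5 + 3×93 + 12×55 = 4008 + 3025 + 279 + 660 = 7972
ΣP(Feb 2011)Q(Feb 2011) = 819×6 + 748×5 + 2×93 + 14×55 = 4914 + 3740 + 186 + 770 = 9610
link = 7972/9610 = 0.829553
Link Mar 2011→Apr 2011:
ΣP(Apr 2011)Q(Mar 2011) = 824×7 + 499×5 + 3×107 + 12×49 = 5768 + 2495 + 321 + 588 = 9172
ΣP(Mar 2011)Q(Mar 2011) = 668×7 + 605×5 + 3×107 + 12×49 = 4676 + 3025 + 321 + 588 = 8610
link = 9172/8610 = 1.065273
Chained index = 100 × 1.202706 × 0.829553 × 1.065273 = 106.2832

106.28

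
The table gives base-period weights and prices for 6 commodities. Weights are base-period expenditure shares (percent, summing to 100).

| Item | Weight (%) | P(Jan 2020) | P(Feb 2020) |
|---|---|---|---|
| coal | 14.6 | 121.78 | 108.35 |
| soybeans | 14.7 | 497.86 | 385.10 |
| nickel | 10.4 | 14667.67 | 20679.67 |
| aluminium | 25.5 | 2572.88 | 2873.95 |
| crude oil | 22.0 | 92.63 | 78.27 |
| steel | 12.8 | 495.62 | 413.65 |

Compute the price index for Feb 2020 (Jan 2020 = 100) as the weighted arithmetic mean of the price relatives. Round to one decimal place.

coal: 14.6 × (108.35/121.78) = 14.6 × 0.889719 = 12.9899
soybeans: 14.7 × (385.10/497.86) = 14.7 × 0.773511 = 11.3706
nickel: 10.4 × (20679.67/14667.67) = 10.4 × 1.409881 = 14.6628
aluminium: 25.5 × (2873.95/2572.88) = 25.5 × 1.117017 = 28.4839
crude oil: 22.0 × (78.27/92.63) = 22.0 × 0.844975 = 18.5894
steel: 12.8 × (413.65/495.62) = 12.8 × 0.834611 = 10.6830
Index = Σ wᵢ·(p₁ᵢ/p₀ᵢ) = 12.9899 + 11.3706 + 14.6628 + 28.4839 + 18.5894 + 10.6830 = 96.7797

96.8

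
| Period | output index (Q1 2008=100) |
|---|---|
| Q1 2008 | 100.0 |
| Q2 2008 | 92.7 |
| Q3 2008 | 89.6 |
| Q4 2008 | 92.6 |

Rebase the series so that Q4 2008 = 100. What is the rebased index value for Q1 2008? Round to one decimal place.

108.0

Rebased(Q1 2008) = 100.0 / 92.6 × 100 = 107.9914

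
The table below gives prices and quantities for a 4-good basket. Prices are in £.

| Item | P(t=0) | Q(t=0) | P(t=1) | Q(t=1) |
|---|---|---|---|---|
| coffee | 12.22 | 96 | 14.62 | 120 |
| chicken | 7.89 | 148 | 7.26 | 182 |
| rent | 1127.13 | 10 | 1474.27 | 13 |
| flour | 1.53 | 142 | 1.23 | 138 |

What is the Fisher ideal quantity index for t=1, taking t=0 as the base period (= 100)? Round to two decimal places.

Laspeyres component (base-period weights):
ΣP(t=0)Q(t=1) = 12.22×120 + 7.89×182 + 1127.13×13 + 1.53×138 = 1466.4 + 1435.98 + 14652.69 + 211.14 = 17766.21
ΣP(t=0)Q(t=0) = 12.22×96 + 7.89×148 + 1127.13×10 + 1.53×142 = 1173.12 + 1167.72 + 11271.3 + 217.26 = 13829.4
L = 17766.21 / 13829.4 × 100 = 128.4670
Paasche component (current-period weights):
ΣP(t=1)Q(t=1) = 14.62×120 + 7.26×182 + 1474.27×13 + 1.23×138 = 1754.4 + 1321.32 + 19165.51 + 169.74 = 22410.97
ΣP(t=1)Q(t=0) = 14.62×96 + 7.26×148 + 1474.27×10 + 1.23×142 = 1403.52 + 1074.48 + 14742.7 + 174.66 = 17395.36
P = 22410.97 / 17395.36 × 100 = 128.8330
Fisher = √(L × P) = √(128.4670 × 128.8330) = 128.6499

128.65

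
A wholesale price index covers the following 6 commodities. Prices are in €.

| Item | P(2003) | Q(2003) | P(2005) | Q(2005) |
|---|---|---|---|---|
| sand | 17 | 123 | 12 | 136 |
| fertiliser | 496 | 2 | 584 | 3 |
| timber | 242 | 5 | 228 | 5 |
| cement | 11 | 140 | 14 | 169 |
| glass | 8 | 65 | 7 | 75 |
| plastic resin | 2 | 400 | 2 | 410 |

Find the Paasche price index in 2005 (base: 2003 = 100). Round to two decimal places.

99.35

Paasche price index uses current-period quantities as weights.
ΣP(2005)·Q(2005) = 12×136 + 584×3 + 228×5 + 14×169 + 7×75 + 2×410 = 1632 + 1752 + 1140 + 2366 + 525 + 820 = 8235
ΣP(2003)·Q(2005) = 17×136 + 496×3 + 242×5 + 11×169 + 8×75 + 2×410 = 2312 + 1488 + 1210 + 1859 + 600 + 820 = 8289
Index = 8235 / 8289 × 100 = 99.3485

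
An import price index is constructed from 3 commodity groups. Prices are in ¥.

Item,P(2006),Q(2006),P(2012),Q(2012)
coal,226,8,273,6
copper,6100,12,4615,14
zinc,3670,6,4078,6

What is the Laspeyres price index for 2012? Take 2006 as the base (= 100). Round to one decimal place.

84.5

Laspeyres price index uses base-period quantities as weights.
ΣP(2012)·Q(2006) = 273×8 + 4615×12 + 4078×6 = 2184 + 55380 + 24468 = 82032
ΣP(2006)·Q(2006) = 226×8 + 6100×12 + 3670×6 = 1808 + 73200 + 22020 = 97028
Index = 82032 / 97028 × 100 = 84.5447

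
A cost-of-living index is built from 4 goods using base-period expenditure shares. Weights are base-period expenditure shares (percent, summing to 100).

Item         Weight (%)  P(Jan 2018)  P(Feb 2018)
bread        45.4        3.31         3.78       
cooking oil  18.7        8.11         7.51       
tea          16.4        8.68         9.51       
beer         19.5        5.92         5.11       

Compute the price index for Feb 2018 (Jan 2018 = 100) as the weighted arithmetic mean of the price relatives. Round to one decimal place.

104.0

bread: 45.4 × (3.78/3.31) = 45.4 × 1.141994 = 51.8465
cooking oil: 18.7 × (7.51/8.11) = 18.7 × 0.926017 = 17.3165
tea: 16.4 × (9.51/8.68) = 16.4 × 1.095622 = 17.9682
beer: 19.5 × (5.11/5.92) = 19.5 × 0.863176 = 16.8319
Index = Σ wᵢ·(p₁ᵢ/p₀ᵢ) = 51.8465 + 17.3165 + 17.9682 + 16.8319 = 103.9632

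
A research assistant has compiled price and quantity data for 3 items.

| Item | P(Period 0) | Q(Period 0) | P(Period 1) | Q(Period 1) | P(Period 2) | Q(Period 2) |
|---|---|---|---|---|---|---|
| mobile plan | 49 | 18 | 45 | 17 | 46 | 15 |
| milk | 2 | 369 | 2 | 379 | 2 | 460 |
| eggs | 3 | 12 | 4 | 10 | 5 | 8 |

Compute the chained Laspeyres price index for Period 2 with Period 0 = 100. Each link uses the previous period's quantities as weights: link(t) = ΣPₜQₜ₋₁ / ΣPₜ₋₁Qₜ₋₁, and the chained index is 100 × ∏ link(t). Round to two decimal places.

Link Period 0→Period 1:
ΣP(Period 1)Q(Period 0) = 45×18 + 2×369 + 4×12 = 810 + 738 + 48 = 1596
ΣP(Period 0)Q(Period 0) = 49×18 + 2×369 + 3×12 = 882 + 738 + 36 = 1656
link = 1596/1656 = 0.963768
Link Period 1→Period 2:
ΣP(Period 2)Q(Period 1) = 46×17 + 2×379 + 5×10 = 782 + 758 + 50 = 1590
ΣP(Period 1)Q(Period 1) = 45×17 + 2×379 + 4×10 = 765 + 758 + 40 = 1563
link = 1590/1563 = 1.017274
Chained index = 100 × 0.963768 × 1.017274 = 98.0417

98.04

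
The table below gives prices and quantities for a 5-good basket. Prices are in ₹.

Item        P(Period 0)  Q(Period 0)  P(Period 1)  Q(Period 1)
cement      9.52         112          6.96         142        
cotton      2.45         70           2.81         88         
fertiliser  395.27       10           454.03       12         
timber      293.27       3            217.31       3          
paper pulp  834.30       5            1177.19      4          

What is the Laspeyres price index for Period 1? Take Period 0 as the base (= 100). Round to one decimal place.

117.7

Laspeyres price index uses base-period quantities as weights.
ΣP(Period 1)·Q(Period 0) = 6.96×112 + 2.81×70 + 454.03×10 + 217.31×3 + 1177.19×5 = 779.52 + 196.7 + 4540.3 + 651.93 + 5885.95 = 12054.4
ΣP(Period 0)·Q(Period 0) = 9.52×112 + 2.45×70 + 395.27×10 + 293.27×3 + 834.30×5 = 1066.24 + 171.5 + 3952.7 + 879.81 + 4171.5 = 10241.75
Index = 12054.4 / 10241.75 × 100 = 117.6986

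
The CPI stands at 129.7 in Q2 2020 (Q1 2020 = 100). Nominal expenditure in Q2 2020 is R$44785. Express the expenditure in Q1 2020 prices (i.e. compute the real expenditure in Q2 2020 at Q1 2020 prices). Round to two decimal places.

34529.68

Real = Nominal ÷ (Index/100) = 44785 ÷ (129.7/100)
     = 44785 ÷ 1.297 = 34529.6839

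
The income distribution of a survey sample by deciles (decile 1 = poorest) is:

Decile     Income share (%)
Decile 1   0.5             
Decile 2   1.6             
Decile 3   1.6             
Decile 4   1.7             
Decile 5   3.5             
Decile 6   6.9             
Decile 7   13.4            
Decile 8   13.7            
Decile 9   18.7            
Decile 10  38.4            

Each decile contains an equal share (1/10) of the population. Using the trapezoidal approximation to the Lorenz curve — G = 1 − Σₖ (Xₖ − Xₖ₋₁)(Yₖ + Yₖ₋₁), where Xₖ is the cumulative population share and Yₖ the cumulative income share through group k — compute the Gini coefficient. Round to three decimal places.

Cumulative income shares Yₖ: 0.0050, 0.0210, 0.0370, 0.0540, 0.0890, 0.1580, 0.2920, 0.4290, 0.6160, 1.0000
Σ (Xₖ−Xₖ₋₁)(Yₖ+Yₖ₋₁) = (1/10)(0.0050+0.0000) + (1/10)(0.0210+0.0050) + (1/10)(0.0370+0.0210) + (1/10)(0.0540+0.0370) + (1/10)(0.0890+0.0540) + (1/10)(0.1580+0.0890) + (1/10)(0.2920+0.1580) + (1/10)(0.4290+0.2920) + (1/10)(0.6160+0.4290) + (1/10)(1.0000+0.6160)
  = 0.0005 + 0.0026 + 0.0058 + 0.0091 + 0.0143 + 0.0247 + 0.0450 + 0.0721 + 0.1045 + 0.1616 = 0.4402
G = 1 − 0.4402 = 0.5598

0.560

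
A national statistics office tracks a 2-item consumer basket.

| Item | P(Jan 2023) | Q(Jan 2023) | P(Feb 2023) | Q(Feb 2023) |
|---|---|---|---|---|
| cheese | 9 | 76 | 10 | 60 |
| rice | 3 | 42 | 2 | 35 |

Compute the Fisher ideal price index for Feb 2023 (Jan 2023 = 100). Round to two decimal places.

104.04

Laspeyres component (base-period weights):
ΣP(Feb 2023)Q(Jan 2023) = 10×76 + 2×42 = 760 + 84 = 844
ΣP(Jan 2023)Q(Jan 2023) = 9×76 + 3×42 = 684 + 126 = 810
L = 844 / 810 × 100 = 104.1975
Paasche component (current-period weights):
ΣP(Feb 2023)Q(Feb 2023) = 10×60 + 2×35 = 600 + 70 = 670
ΣP(Jan 2023)Q(Feb 2023) = 9×60 + 3×35 = 540 + 105 = 645
P = 670 / 645 × 100 = 103.8760
Fisher = √(L × P) = √(104.1975 × 103.8760) = 104.0366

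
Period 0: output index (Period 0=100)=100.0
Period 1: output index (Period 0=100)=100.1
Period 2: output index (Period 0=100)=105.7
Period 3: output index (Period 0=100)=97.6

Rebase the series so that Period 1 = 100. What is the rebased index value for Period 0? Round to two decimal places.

99.90

Rebased(Period 0) = 100.0 / 100.1 × 100 = 99.9001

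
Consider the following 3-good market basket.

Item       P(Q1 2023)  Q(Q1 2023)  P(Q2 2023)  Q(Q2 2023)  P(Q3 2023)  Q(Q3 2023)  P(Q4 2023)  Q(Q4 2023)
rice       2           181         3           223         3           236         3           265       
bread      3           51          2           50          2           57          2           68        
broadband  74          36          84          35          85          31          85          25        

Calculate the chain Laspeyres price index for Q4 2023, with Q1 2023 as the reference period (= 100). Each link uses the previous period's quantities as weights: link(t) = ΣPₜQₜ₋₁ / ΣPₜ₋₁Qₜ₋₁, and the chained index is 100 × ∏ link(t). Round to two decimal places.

116.50

Link Q1 2023→Q2 2023:
ΣP(Q2 2023)Q(Q1 2023) = 3×181 + 2×51 + 84×36 = 543 + 102 + 3024 = 3669
ΣP(Q1 2023)Q(Q1 2023) = 2×181 + 3×51 + 74×36 = 362 + 153 + 2664 = 3179
link = 3669/3179 = 1.154137
Link Q2 2023→Q3 2023:
ΣP(Q3 2023)Q(Q2 2023) = 3×223 + 2×50 + 85×35 = 669 + 100 + 2975 = 3744
ΣP(Q2 2023)Q(Q2 2023) = 3×223 + 2×50 + 84×35 = 669 + 100 + 2940 = 3709
link = 3744/3709 = 1.009437
Link Q3 2023→Q4 2023:
ΣP(Q4 2023)Q(Q3 2023) = 3×236 + 2×57 + 85×31 = 708 + 114 + 2635 = 3457
ΣP(Q3 2023)Q(Q3 2023) = 3×236 + 2×57 + 85×31 = 708 + 114 + 2635 = 3457
link = 3457/3457 = 1.000000
Chained index = 100 × 1.154137 × 1.009437 × 1.000000 = 116.5028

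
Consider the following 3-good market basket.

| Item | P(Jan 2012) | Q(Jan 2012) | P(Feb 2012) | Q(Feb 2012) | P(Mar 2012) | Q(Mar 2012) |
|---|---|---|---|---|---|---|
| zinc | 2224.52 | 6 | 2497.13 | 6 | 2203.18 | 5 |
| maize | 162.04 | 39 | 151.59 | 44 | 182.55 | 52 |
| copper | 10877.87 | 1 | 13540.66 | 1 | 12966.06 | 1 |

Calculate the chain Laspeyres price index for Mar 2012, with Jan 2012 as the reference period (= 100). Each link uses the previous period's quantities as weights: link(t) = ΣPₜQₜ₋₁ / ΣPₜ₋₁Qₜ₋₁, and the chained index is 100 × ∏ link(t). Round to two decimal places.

109.61

Link Jan 2012→Feb 2012:
ΣP(Feb 2012)Q(Jan 2012) = 2497.13×6 + 151.59×39 + 13540.66×1 = 14982.78 + 5912.01 + 13540.66 = 34435.45
ΣP(Jan 2012)Q(Jan 2012) = 2224.52×6 + 162.04×39 + 10877.87×1 = 13347.12 + 6319.56 + 10877.87 = 30544.55
link = 34435.45/30544.55 = 1.127384
Link Feb 2012→Mar 2012:
ΣP(Mar 2012)Q(Feb 2012) = 2203.18×6 + 182.55×44 + 12966.06×1 = 13219.08 + 8032.2 + 12966.06 = 34217.34
ΣP(Feb 2012)Q(Feb 2012) = 2497.13×6 + 151.59×44 + 13540.66×1 = 14982.78 + 6669.96 + 13540.66 = 35193.4
link = 34217.34/35193.4 = 0.972266
Chained index = 100 × 1.127384 × 0.972266 = 109.6117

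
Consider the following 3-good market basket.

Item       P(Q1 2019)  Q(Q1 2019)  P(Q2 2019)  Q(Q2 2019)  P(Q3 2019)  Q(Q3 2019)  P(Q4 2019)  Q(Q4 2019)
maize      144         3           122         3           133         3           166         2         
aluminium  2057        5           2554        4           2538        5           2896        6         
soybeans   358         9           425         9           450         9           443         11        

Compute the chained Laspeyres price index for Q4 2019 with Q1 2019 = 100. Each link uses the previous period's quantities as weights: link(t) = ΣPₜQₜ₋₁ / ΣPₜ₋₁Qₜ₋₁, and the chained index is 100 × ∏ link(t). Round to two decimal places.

136.46

Link Q1 2019→Q2 2019:
ΣP(Q2 2019)Q(Q1 2019) = 122×3 + 2554×5 + 425×9 = 366 + 12770 + 3825 = 16961
ΣP(Q1 2019)Q(Q1 2019) = 144×3 + 2057×5 + 358×9 = 432 + 10285 + 3222 = 13939
link = 16961/13939 = 1.216802
Link Q2 2019→Q3 2019:
ΣP(Q3 2019)Q(Q2 2019) = 133×3 + 2538×4 + 450×9 = 399 + 10152 + 4050 = 14601
ΣP(Q2 2019)Q(Q2 2019) = 122×3 + 2554×4 + 425×9 = 366 + 10216 + 3825 = 14407
link = 14601/14407 = 1.013466
Link Q3 2019→Q4 2019:
ΣP(Q4 2019)Q(Q3 2019) = 166×3 + 2896×5 + 443×9 = 498 + 14480 + 3987 = 18965
ΣP(Q3 2019)Q(Q3 2019) = 133×3 + 2538×5 + 450×9 = 399 + 12690 + 4050 = 17139
link = 18965/17139 = 1.106541
Chained index = 100 × 1.216802 × 1.013466 × 1.106541 = 136.4571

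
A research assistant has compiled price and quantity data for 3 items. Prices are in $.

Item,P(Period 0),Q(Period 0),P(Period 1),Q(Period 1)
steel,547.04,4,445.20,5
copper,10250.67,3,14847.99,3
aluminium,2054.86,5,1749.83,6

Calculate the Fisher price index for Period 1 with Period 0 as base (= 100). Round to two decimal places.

Laspeyres component (base-period weights):
ΣP(Period 1)Q(Period 0) = 445.20×4 + 14847.99×3 + 1749.83×5 = 1780.8 + 44543.97 + 8749.15 = 55073.92
ΣP(Period 0)Q(Period 0) = 547.04×4 + 10250.67×3 + 2054.86×5 = 2188.16 + 30752.01 + 10274.3 = 43214.47
L = 55073.92 / 43214.47 × 100 = 127.4432
Paasche component (current-period weights):
ΣP(Period 1)Q(Period 1) = 445.20×5 + 14847.99×3 + 1749.83×6 = 2226 + 44543.97 + 10498.98 = 57268.95
ΣP(Period 0)Q(Period 1) = 547.04×5 + 10250.67×3 + 2054.86×6 = 2735.2 + 30752.01 + 12329.16 = 45816.37
P = 57268.95 / 45816.37 × 100 = 124.9967
Fisher = √(L × P) = √(127.4432 × 124.9967) = 126.2140

126.21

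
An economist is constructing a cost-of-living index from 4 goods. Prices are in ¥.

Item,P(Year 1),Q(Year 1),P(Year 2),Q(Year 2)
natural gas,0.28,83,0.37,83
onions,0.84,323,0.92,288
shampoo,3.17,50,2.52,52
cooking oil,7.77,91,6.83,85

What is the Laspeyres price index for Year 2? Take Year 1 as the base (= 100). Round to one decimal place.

92.7

Laspeyres price index uses base-period quantities as weights.
ΣP(Year 2)·Q(Year 1) = 0.37×83 + 0.92×323 + 2.52×50 + 6.83×91 = 30.71 + 297.16 + 126 + 621.53 = 1075.4
ΣP(Year 1)·Q(Year 1) = 0.28×83 + 0.84×323 + 3.17×50 + 7.77×91 = 23.24 + 271.32 + 158.5 + 707.07 = 1160.13
Index = 1075.4 / 1160.13 × 100 = 92.6965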